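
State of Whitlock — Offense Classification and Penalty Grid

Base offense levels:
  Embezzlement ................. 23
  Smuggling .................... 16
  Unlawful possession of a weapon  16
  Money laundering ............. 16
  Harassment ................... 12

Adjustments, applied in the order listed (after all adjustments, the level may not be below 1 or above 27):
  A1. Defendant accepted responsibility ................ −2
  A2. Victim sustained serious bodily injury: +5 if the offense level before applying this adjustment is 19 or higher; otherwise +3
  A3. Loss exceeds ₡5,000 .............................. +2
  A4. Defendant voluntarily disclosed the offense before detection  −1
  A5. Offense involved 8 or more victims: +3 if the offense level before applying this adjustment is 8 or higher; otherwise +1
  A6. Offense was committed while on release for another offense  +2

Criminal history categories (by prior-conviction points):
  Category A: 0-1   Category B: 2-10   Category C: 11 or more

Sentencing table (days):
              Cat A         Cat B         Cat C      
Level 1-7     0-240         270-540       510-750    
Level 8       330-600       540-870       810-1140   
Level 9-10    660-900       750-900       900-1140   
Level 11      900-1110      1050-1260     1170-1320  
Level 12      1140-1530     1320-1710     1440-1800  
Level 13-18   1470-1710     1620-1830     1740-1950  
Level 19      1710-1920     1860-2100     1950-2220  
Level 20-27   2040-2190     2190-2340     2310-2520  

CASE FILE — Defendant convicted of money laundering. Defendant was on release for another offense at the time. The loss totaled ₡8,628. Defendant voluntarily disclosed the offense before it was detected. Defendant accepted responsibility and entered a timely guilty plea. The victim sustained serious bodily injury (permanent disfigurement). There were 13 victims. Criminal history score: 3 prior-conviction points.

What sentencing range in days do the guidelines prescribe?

Base offense level for money laundering: 16.
A1 applies: 16 − 2 = 14.
A2 applies (level before this adjustment is 14 < 19, so +3): 14 + 3 = 17.
A3 applies: 17 + 2 = 19.
A4 applies: 19 − 1 = 18.
A5 applies (level before this adjustment is 18 ≥ 8, so +3): 18 + 3 = 21.
A6 applies: 21 + 2 = 23.
Final offense level: 23.
Criminal history: 3 prior points → Category B (2-10).
Level 23 falls in the 20-27 band.
Grid: Level 20-27 × Category B = 2190-2340 days.

2190-2340 days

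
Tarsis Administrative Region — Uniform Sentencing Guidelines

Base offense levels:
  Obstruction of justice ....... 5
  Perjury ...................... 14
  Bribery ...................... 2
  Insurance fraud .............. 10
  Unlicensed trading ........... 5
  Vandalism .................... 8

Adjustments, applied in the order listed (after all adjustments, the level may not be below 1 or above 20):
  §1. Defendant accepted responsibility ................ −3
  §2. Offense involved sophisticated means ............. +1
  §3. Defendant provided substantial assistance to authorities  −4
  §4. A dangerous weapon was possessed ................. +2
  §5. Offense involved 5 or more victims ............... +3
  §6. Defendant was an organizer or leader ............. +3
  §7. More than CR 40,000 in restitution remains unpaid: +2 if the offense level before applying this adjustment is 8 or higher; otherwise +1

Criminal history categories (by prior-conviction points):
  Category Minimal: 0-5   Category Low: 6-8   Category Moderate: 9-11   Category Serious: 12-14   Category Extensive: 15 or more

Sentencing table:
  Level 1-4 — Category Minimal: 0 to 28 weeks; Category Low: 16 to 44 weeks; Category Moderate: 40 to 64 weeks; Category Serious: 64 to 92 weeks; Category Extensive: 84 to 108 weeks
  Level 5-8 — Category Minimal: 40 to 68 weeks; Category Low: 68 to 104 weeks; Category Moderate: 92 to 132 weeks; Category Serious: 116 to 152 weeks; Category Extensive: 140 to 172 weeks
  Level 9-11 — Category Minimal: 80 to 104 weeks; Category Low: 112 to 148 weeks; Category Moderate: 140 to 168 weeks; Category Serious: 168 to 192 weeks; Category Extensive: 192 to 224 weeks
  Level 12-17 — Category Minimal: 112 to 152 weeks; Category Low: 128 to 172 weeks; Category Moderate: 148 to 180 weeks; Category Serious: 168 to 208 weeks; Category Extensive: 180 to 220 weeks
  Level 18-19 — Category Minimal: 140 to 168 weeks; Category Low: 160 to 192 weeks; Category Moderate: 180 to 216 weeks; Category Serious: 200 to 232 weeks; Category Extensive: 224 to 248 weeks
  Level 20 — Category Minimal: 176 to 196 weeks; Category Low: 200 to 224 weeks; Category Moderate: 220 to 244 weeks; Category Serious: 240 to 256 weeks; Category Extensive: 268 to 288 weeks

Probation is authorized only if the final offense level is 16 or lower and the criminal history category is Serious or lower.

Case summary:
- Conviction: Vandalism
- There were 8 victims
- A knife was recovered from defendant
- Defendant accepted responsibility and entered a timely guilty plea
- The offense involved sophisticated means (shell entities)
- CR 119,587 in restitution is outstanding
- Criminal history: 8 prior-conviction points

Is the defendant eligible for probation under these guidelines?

Base offense level for vandalism: 8.
§1 applies: 8 − 3 = 5.
§2 applies: 5 + 1 = 6.
§3 does not apply.
§4 applies: 6 + 2 = 8.
§5 applies: 8 + 3 = 11.
§7 applies (level before this adjustment is 11 ≥ 8, so +2): 11 + 2 = 13.
Final offense level: 13.
Criminal history: 8 prior points → Category Low (6-8).
Level 13 falls in the 12-17 band.
Grid: Level 12-17 × Category Low = 128-172 weeks.
Probation check: level 13 ≤ 16 and category Low ≤ Serious → eligible.

Yes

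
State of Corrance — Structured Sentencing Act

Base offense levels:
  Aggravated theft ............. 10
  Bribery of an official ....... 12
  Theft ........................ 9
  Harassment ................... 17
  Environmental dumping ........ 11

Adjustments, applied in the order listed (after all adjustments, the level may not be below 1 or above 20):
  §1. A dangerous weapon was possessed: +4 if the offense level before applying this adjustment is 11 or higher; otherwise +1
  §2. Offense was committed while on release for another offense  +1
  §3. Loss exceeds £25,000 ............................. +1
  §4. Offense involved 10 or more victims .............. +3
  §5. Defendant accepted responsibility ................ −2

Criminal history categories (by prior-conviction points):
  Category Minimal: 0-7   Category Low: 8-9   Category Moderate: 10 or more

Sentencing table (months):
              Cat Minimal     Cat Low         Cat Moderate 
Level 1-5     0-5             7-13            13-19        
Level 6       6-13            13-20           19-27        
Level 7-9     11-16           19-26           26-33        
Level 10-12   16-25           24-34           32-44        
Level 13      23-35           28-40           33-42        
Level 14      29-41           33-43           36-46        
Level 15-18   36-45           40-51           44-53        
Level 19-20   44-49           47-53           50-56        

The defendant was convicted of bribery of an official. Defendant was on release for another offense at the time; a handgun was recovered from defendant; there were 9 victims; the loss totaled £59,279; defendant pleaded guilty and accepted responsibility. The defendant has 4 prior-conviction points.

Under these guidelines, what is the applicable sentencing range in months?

36-45 months

Base offense level for bribery of an official: 12.
§1 applies (level before this adjustment is 12 ≥ 11, so +4): 12 + 4 = 16.
§2 applies: 16 + 1 = 17.
§3 applies: 17 + 1 = 18.
§5 applies: 18 − 2 = 16.
Final offense level: 16.
Criminal history: 4 prior points → Category Minimal (0-7).
Level 16 falls in the 15-18 band.
Grid: Level 15-18 × Category Minimal = 36-45 months.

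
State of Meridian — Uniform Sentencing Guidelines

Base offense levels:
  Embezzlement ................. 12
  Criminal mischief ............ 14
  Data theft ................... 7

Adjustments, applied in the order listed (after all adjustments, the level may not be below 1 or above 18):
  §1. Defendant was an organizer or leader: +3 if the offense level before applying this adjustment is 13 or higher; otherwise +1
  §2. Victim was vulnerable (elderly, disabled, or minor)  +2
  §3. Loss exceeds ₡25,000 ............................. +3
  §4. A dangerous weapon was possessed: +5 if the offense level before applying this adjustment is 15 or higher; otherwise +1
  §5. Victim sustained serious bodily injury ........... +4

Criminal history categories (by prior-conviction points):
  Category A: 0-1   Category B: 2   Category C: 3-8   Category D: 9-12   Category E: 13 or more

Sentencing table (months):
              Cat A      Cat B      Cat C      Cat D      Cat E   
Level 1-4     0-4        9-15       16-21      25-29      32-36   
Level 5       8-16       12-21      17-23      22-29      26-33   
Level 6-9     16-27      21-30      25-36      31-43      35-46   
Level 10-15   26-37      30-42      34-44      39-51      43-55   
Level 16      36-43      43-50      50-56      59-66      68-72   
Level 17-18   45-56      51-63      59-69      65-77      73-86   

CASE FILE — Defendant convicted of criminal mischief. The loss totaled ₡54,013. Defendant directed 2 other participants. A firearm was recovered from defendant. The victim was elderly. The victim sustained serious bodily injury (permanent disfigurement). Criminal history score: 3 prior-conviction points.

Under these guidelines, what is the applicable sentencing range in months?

Base offense level for criminal mischief: 14.
§1 applies (level before this adjustment is 14 ≥ 13, so +3): 14 + 3 = 17.
§2 applies: 17 + 2 = 19.
§3 applies: 19 + 3 = 22.
§4 applies (level before this adjustment is 22 ≥ 15, so +5): 22 + 5 = 27.
§5 applies: 27 + 4 = 31.
Level 31 exceeds the maximum of 18; capped at 18.
Final offense level: 18.
Criminal history: 3 prior points → Category C (3-8).
Level 18 falls in the 17-18 band.
Grid: Level 17-18 × Category C = 59-69 months.

59-69 months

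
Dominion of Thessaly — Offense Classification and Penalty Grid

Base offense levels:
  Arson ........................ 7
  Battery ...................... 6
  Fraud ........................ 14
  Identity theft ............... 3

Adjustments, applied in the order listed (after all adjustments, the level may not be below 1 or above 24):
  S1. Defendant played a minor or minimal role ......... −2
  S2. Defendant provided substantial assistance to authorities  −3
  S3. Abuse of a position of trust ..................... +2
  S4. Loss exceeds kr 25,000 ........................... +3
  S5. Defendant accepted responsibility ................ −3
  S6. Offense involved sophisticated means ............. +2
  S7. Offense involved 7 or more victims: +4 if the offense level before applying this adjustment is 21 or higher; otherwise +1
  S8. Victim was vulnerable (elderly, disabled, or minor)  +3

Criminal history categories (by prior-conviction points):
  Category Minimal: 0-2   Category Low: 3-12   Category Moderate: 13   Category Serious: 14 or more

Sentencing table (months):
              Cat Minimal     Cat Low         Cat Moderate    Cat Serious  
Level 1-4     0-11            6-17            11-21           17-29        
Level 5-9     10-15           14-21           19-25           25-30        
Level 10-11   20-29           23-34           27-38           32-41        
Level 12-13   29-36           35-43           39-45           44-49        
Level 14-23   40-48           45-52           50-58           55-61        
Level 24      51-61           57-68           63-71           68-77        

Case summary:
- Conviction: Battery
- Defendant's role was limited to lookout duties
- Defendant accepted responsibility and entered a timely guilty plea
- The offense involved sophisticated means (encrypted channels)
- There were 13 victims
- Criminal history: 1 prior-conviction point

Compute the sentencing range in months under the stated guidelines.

0-11 months

Base offense level for battery: 6.
S1 applies: 6 − 2 = 4.
S3 does not apply.
S4 does not apply.
S5 applies: 4 − 3 = 1.
S6 applies: 1 + 2 = 3.
S7 applies (level before this adjustment is 3 < 21, so +1): 3 + 1 = 4.
Final offense level: 4.
Criminal history: 1 prior point → Category Minimal (0-2).
Level 4 falls in the 1-4 band.
Grid: Level 1-4 × Category Minimal = 0-11 months.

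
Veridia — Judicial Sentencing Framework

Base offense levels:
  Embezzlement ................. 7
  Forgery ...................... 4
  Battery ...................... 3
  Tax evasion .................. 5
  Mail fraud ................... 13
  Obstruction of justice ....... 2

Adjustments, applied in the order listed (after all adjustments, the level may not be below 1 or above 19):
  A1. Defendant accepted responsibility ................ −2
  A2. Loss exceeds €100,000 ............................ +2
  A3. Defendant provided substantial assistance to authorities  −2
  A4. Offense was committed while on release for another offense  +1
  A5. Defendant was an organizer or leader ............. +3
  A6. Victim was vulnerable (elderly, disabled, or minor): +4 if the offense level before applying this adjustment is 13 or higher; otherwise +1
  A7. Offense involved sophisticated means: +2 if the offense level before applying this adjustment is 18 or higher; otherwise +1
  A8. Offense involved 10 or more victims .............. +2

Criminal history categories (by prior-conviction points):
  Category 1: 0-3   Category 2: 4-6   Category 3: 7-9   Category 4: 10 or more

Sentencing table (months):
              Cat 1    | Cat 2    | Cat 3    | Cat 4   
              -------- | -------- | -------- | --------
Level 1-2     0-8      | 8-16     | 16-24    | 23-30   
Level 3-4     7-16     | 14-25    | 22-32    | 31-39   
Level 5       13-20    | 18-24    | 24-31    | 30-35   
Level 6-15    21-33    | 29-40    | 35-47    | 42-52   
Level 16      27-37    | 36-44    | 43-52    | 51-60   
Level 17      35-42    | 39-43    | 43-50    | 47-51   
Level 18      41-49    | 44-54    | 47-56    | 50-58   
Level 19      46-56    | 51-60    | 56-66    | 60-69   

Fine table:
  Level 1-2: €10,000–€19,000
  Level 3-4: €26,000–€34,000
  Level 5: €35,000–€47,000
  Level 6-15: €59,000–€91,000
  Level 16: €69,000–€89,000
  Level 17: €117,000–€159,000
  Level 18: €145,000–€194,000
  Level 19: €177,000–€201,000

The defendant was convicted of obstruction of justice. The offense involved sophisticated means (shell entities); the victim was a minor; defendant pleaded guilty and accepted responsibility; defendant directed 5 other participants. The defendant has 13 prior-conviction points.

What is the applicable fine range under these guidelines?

€35,000–€47,000

Base offense level for obstruction of justice: 2.
A1 applies: 2 − 2 = 0.
A2 does not apply.
A3 does not apply.
A4 does not apply.
A5 applies: 0 + 3 = 3.
A6 applies (level before this adjustment is 3 < 13, so +1): 3 + 1 = 4.
A7 applies (level before this adjustment is 4 < 18, so +1): 4 + 1 = 5.
A8 does not apply.
Final offense level: 5.
Level 5 falls in the 5 band.
Fine table: Level 5 → €35,000–€47,000.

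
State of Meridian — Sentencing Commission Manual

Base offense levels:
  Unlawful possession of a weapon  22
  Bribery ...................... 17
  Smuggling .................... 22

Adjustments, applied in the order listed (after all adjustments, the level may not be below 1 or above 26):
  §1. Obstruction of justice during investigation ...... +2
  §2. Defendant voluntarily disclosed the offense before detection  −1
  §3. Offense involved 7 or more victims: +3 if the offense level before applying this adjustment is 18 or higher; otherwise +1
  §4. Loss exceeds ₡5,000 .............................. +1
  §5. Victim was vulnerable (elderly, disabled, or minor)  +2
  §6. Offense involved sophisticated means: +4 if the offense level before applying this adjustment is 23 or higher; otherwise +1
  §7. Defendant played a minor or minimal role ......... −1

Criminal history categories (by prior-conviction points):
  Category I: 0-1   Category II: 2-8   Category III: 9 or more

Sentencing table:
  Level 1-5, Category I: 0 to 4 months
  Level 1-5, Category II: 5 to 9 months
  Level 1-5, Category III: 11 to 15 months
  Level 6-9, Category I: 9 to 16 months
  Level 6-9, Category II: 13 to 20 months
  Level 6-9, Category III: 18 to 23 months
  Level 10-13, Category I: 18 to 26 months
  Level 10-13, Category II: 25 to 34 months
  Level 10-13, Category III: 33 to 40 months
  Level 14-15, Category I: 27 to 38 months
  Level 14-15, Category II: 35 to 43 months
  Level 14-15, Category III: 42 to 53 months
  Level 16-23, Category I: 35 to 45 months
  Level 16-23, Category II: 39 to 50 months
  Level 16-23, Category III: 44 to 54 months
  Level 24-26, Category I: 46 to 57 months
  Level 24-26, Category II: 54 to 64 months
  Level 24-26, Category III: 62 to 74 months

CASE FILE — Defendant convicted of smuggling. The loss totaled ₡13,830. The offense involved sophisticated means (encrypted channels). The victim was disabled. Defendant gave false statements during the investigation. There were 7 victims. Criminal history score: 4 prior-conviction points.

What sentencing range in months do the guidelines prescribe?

Base offense level for smuggling: 22.
§1 applies: 22 + 2 = 24.
§3 applies (level before this adjustment is 24 ≥ 18, so +3): 24 + 3 = 27.
§4 applies: 27 + 1 = 28.
§5 applies: 28 + 2 = 30.
§6 applies (level before this adjustment is 30 ≥ 23, so +4): 30 + 4 = 34.
§7 does not apply.
Level 34 exceeds the maximum of 26; capped at 26.
Final offense level: 26.
Criminal history: 4 prior points → Category II (2-8).
Level 26 falls in the 24-26 band.
Grid: Level 24-26 × Category II = 54-64 months.

54-64 months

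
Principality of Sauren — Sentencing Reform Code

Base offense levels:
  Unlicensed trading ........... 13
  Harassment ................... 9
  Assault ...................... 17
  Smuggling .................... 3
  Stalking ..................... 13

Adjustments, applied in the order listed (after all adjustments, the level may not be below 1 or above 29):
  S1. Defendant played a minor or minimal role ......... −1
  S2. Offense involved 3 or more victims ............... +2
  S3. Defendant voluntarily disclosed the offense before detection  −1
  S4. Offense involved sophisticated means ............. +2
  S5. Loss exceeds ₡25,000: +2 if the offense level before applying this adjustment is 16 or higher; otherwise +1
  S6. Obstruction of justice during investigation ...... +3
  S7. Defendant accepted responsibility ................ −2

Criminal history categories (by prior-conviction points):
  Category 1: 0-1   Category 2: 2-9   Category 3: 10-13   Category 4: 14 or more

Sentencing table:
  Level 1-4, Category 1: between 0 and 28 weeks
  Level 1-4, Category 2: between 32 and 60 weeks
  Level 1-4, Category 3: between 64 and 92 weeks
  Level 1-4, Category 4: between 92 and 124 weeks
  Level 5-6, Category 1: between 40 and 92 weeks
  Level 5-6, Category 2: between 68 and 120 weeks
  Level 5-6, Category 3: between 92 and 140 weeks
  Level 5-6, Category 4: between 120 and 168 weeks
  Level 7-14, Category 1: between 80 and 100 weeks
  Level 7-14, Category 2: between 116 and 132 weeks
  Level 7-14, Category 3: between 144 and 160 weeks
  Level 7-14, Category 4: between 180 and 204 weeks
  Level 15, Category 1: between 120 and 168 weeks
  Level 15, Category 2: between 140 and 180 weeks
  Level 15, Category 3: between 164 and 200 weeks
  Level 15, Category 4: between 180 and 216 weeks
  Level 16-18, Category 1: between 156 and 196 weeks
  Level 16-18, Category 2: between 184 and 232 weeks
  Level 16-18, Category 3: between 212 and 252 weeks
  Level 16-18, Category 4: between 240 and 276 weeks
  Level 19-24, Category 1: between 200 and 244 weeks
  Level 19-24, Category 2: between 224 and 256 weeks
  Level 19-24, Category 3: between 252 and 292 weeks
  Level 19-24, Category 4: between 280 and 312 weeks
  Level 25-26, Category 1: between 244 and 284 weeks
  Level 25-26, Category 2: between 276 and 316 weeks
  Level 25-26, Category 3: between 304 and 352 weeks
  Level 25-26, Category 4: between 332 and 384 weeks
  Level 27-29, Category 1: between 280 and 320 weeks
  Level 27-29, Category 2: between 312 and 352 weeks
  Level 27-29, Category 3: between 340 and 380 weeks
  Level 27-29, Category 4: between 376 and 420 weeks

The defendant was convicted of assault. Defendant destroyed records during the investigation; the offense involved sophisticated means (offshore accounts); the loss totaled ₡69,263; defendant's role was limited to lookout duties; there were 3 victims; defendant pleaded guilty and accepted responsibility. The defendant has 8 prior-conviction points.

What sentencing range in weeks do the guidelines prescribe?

224-256 weeks

Base offense level for assault: 17.
S1 applies: 17 − 1 = 16.
S2 applies: 16 + 2 = 18.
S3 does not apply.
S4 applies: 18 + 2 = 20.
S5 applies (level before this adjustment is 20 ≥ 16, so +2): 20 + 2 = 22.
S6 applies: 22 + 3 = 25.
S7 applies: 25 − 2 = 23.
Final offense level: 23.
Criminal history: 8 prior points → Category 2 (2-9).
Level 23 falls in the 19-24 band.
Grid: Level 19-24 × Category 2 = 224-256 weeks.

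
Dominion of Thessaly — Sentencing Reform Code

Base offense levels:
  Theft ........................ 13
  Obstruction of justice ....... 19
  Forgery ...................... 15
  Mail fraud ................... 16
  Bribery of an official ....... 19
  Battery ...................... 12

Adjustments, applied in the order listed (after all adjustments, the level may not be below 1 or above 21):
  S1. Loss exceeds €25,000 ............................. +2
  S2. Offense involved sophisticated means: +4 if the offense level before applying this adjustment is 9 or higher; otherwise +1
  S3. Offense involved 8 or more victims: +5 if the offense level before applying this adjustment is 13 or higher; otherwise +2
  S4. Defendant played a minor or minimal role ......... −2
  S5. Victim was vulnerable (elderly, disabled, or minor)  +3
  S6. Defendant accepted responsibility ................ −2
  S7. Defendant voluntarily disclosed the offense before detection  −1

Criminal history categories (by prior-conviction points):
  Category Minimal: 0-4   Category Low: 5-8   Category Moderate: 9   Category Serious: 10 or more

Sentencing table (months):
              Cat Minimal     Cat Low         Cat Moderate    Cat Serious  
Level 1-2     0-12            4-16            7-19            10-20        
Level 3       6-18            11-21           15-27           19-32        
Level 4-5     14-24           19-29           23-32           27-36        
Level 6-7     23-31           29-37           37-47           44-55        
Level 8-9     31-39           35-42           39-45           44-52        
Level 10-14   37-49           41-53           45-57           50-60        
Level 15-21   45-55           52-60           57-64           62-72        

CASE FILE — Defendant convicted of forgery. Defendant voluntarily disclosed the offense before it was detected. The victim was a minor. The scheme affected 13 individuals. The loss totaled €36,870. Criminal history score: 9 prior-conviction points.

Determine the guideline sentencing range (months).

Base offense level for forgery: 15.
S1 applies: 15 + 2 = 17.
S3 applies (level before this adjustment is 17 ≥ 13, so +5): 17 + 5 = 22.
S5 applies: 22 + 3 = 25.
S6 does not apply.
S7 applies: 25 − 1 = 24.
Level 24 exceeds the maximum of 21; capped at 21.
Final offense level: 21.
Criminal history: 9 prior points → Category Moderate (9).
Level 21 falls in the 15-21 band.
Grid: Level 15-21 × Category Moderate = 57-64 months.

57-64 months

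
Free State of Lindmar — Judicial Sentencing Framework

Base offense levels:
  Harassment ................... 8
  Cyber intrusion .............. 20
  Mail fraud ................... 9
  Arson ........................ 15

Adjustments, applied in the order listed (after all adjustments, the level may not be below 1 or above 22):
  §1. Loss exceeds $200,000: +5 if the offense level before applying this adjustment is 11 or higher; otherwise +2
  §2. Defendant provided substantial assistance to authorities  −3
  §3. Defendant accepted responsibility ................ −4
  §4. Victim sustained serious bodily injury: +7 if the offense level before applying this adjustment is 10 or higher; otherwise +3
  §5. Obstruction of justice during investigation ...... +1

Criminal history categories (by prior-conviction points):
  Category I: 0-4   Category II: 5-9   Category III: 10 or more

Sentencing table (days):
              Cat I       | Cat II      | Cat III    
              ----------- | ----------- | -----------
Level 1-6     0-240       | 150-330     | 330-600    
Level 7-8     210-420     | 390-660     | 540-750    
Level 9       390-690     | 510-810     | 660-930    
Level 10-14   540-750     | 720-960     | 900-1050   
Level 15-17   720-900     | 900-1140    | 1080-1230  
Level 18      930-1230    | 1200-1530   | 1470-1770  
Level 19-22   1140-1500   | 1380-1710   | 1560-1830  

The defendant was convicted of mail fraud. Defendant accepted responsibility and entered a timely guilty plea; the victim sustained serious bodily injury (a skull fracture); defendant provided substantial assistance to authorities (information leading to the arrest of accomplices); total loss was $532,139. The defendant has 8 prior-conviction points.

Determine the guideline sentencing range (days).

390-660 days

Base offense level for mail fraud: 9.
§1 applies (level before this adjustment is 9 < 11, so +2): 9 + 2 = 11.
§2 applies: 11 − 3 = 8.
§3 applies: 8 − 4 = 4.
§4 applies (level before this adjustment is 4 < 10, so +3): 4 + 3 = 7.
§5 does not apply.
Final offense level: 7.
Criminal history: 8 prior points → Category II (5-9).
Level 7 falls in the 7-8 band.
Grid: Level 7-8 × Category II = 390-660 days.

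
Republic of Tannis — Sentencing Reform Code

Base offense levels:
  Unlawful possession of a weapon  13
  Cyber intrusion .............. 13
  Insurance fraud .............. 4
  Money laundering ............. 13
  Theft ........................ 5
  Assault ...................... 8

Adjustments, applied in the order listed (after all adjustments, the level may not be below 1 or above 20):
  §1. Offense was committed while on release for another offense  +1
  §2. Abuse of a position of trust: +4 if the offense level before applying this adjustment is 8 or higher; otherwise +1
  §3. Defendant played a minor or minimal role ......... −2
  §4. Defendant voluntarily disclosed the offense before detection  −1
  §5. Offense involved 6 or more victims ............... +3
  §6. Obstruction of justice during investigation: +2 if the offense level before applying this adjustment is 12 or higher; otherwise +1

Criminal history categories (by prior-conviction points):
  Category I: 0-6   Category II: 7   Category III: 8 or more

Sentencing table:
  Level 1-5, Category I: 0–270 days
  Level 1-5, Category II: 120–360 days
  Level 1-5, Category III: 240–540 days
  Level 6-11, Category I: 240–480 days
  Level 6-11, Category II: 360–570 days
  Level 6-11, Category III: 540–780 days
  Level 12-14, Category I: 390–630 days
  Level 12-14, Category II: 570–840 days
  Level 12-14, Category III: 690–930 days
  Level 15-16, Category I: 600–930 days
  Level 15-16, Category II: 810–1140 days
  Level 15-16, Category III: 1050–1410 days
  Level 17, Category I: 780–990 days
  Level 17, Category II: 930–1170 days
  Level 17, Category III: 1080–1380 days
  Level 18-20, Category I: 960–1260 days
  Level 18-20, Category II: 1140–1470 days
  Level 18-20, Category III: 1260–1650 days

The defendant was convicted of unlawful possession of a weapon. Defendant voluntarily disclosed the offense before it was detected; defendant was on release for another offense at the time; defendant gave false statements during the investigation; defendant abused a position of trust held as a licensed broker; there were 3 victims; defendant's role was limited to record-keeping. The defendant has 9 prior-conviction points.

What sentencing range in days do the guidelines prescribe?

Base offense level for unlawful possession of a weapon: 13.
§1 applies: 13 + 1 = 14.
§2 applies (level before this adjustment is 14 ≥ 8, so +4): 14 + 4 = 18.
§3 applies: 18 − 2 = 16.
§4 applies: 16 − 1 = 15.
§5 does not apply.
§6 applies (level before this adjustment is 15 ≥ 12, so +2): 15 + 2 = 17.
Final offense level: 17.
Criminal history: 9 prior points → Category III (8+).
Level 17 falls in the 17 band.
Grid: Level 17 × Category III = 1080-1380 days.

1080-1380 days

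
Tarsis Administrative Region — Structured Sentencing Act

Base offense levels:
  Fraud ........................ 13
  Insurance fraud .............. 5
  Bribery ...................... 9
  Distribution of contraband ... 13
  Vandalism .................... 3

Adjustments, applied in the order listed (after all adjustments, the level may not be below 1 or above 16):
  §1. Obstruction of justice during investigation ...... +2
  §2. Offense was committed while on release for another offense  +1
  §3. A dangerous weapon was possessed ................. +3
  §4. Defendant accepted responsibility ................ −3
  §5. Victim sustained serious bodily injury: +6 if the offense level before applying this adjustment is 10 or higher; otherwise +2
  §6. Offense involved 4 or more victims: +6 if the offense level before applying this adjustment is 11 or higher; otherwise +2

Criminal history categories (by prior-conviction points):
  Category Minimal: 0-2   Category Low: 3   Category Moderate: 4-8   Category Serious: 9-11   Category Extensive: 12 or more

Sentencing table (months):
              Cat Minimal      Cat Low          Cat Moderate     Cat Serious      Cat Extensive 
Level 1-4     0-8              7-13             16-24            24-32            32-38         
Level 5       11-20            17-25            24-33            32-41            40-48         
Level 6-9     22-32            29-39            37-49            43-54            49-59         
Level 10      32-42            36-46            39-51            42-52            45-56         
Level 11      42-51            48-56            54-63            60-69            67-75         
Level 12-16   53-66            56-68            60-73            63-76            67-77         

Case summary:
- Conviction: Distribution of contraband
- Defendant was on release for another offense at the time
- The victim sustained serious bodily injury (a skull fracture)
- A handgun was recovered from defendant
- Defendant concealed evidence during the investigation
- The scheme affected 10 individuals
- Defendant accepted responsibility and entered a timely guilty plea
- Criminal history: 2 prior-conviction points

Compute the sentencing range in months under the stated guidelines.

53-66 months

Base offense level for distribution of contraband: 13.
§1 applies: 13 + 2 = 15.
§2 applies: 15 + 1 = 16.
§3 applies: 16 + 3 = 19.
§4 applies: 19 − 3 = 16.
§5 applies (level before this adjustment is 16 ≥ 10, so +6): 16 + 6 = 22.
§6 applies (level before this adjustment is 22 ≥ 11, so +6): 22 + 6 = 28.
Level 28 exceeds the maximum of 16; capped at 16.
Final offense level: 16.
Criminal history: 2 prior points → Category Minimal (0-2).
Level 16 falls in the 12-16 band.
Grid: Level 12-16 × Category Minimal = 53-66 months.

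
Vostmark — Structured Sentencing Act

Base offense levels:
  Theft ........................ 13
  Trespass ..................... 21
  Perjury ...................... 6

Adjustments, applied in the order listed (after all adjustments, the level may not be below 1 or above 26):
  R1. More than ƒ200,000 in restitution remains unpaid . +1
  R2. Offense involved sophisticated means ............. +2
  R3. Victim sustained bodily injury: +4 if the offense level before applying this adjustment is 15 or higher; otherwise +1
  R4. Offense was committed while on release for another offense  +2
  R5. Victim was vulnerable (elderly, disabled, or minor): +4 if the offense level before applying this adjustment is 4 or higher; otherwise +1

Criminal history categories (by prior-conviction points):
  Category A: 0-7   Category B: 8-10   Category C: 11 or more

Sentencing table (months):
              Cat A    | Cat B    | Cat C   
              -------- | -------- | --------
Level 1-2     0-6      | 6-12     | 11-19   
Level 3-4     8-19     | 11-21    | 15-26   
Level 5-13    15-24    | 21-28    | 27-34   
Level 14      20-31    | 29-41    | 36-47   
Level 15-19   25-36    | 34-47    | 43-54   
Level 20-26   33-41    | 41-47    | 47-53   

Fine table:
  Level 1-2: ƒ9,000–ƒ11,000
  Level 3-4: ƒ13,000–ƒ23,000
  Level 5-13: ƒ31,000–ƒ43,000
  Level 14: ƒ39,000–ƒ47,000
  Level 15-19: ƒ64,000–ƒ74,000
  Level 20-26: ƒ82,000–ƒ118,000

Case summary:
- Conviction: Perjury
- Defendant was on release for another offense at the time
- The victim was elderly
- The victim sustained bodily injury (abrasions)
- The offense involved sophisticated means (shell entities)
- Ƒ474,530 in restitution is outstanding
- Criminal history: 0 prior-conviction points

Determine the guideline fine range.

ƒ64,000–ƒ74,000

Base offense level for perjury: 6.
R1 applies: 6 + 1 = 7.
R2 applies: 7 + 2 = 9.
R3 applies (level before this adjustment is 9 < 15, so +1): 9 + 1 = 10.
R4 applies: 10 + 2 = 12.
R5 applies (level before this adjustment is 12 ≥ 4, so +4): 12 + 4 = 16.
Final offense level: 16.
Level 16 falls in the 15-19 band.
Fine table: Level 15-19 → ƒ64,000–ƒ74,000.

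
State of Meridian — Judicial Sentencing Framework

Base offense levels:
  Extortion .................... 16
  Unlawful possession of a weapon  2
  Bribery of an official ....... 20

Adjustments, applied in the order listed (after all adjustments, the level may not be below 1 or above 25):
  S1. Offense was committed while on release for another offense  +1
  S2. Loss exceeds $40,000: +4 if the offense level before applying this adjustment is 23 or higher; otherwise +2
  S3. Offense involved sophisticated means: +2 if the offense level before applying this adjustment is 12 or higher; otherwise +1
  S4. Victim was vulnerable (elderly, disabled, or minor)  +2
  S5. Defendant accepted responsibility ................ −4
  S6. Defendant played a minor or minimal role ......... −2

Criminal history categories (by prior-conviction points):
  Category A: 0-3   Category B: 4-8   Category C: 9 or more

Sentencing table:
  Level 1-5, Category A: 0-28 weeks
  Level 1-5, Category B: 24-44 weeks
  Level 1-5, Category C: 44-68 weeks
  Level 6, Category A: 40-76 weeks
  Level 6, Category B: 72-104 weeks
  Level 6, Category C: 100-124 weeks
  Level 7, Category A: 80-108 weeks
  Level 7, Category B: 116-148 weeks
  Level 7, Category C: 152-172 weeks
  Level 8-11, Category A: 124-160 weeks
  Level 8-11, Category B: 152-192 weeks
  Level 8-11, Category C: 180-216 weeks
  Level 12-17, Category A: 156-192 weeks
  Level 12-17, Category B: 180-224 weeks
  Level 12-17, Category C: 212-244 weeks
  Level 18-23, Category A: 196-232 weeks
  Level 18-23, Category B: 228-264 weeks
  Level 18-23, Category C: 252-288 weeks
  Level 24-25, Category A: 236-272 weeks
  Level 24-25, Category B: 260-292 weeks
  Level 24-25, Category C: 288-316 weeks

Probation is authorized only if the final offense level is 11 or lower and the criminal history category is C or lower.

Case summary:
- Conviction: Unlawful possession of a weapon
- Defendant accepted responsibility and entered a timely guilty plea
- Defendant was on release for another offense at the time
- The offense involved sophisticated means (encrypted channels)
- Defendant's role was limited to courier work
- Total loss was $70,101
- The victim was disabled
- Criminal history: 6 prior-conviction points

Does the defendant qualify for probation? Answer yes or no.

Yes

Base offense level for unlawful possession of a weapon: 2.
S1 applies: 2 + 1 = 3.
S2 applies (level before this adjustment is 3 < 23, so +2): 3 + 2 = 5.
S3 applies (level before this adjustment is 5 < 12, so +1): 5 + 1 = 6.
S4 applies: 6 + 2 = 8.
S5 applies: 8 − 4 = 4.
S6 applies: 4 − 2 = 2.
Final offense level: 2.
Criminal history: 6 prior points → Category B (4-8).
Level 2 falls in the 1-5 band.
Grid: Level 1-5 × Category B = 24-44 weeks.
Probation check: level 2 ≤ 11 and category B ≤ C → eligible.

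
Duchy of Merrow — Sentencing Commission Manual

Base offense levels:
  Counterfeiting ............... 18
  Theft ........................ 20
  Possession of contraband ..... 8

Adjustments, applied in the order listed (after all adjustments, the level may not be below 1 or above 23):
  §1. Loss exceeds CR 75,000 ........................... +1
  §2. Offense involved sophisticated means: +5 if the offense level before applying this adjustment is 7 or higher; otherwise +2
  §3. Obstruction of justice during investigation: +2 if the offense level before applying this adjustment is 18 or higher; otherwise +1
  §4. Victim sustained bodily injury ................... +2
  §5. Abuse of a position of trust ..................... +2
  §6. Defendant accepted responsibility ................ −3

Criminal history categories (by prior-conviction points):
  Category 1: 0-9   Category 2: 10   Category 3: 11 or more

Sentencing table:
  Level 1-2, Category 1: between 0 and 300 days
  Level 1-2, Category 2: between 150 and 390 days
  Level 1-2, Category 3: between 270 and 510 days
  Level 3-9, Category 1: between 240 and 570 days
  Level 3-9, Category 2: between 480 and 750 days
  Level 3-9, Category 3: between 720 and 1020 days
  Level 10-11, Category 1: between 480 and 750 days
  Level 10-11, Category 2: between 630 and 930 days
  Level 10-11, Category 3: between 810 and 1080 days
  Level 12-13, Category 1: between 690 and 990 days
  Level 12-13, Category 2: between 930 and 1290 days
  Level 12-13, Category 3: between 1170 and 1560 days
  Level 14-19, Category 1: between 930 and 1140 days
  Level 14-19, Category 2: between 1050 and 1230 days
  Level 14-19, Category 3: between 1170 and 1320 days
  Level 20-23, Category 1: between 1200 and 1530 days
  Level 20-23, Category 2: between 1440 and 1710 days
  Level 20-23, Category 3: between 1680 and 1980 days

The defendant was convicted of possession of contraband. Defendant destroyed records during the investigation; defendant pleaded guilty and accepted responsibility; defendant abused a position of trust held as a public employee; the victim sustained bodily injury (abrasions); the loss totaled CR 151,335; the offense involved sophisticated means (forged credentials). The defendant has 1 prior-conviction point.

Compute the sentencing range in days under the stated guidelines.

Base offense level for possession of contraband: 8.
§1 applies: 8 + 1 = 9.
§2 applies (level before this adjustment is 9 ≥ 7, so +5): 9 + 5 = 14.
§3 applies (level before this adjustment is 14 < 18, so +1): 14 + 1 = 15.
§4 applies: 15 + 2 = 17.
§5 applies: 17 + 2 = 19.
§6 applies: 19 − 3 = 16.
Final offense level: 16.
Criminal history: 1 prior point → Category 1 (0-9).
Level 16 falls in the 14-19 band.
Grid: Level 14-19 × Category 1 = 930-1140 days.

930-1140 days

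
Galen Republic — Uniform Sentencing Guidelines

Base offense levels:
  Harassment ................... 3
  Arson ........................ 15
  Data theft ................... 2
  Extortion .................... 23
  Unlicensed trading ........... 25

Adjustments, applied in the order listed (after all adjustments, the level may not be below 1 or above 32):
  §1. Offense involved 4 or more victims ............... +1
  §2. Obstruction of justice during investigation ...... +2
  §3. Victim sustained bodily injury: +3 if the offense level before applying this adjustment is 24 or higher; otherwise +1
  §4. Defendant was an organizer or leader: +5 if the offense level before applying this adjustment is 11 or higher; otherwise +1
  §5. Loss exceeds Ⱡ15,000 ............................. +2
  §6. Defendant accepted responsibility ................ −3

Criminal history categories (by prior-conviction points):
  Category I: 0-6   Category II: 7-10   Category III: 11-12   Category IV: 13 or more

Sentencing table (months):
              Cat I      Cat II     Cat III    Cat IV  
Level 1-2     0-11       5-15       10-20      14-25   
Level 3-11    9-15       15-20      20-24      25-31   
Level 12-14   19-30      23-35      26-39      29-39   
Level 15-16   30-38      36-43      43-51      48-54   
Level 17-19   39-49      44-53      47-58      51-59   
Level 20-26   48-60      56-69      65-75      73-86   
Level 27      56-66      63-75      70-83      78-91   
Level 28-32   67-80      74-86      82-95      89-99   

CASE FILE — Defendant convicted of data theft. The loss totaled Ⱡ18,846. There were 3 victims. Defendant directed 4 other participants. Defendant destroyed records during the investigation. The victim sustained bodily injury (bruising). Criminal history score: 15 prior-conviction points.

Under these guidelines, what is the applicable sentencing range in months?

Base offense level for data theft: 2.
§1 does not apply.
§2 applies: 2 + 2 = 4.
§3 applies (level before this adjustment is 4 < 24, so +1): 4 + 1 = 5.
§4 applies (level before this adjustment is 5 < 11, so +1): 5 + 1 = 6.
§5 applies: 6 + 2 = 8.
Final offense level: 8.
Criminal history: 15 prior points → Category IV (13+).
Level 8 falls in the 3-11 band.
Grid: Level 3-11 × Category IV = 25-31 months.

25-31 months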